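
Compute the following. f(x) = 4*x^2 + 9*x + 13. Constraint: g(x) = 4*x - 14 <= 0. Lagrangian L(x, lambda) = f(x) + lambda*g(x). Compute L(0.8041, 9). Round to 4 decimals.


Step 1: Evaluate f(x).
f(0.8041) = 4*0.8041^2 + 9*0.8041 + 13 = 22.8232
Step 2: Evaluate g(x).
g(0.8041) = 4*0.8041 - 14 = -10.7836
Step 3: Compute Lagrangian.
L = 22.8232 + 9*-10.7836 = -74.2292


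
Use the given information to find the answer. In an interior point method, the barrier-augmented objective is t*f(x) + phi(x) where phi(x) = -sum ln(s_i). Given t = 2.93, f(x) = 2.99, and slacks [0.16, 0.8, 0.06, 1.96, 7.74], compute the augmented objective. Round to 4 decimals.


Step 1: Compute log-barrier.
ln values: [-1.8326, -0.2231, -2.8134, 0.6729, 2.0464]
phi = -(-1.8326 - 0.2231 - 2.8134 + 0.6729 + 2.0464) = 2.1498
Step 2: Compute augmented objective.
t*f(x) = 2.93*2.99 = 8.7607
Total = 8.7607 + 2.1498 = 10.9105


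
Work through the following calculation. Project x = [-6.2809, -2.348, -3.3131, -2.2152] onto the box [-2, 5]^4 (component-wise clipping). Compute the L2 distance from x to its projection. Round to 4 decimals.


Project each component onto [-2, 5].
clip(-6.2809) = -2.0, clip(-2.348) = -2.0, clip(-3.3131) = -2.0, clip(-2.2152) = -2.0
Projection = [-2.0, -2.0, -2.0, -2.0]
Squared diffs: [18.3261, 0.1211, 1.7242, 0.0463]
Distance = sqrt(20.2177) = 4.4964


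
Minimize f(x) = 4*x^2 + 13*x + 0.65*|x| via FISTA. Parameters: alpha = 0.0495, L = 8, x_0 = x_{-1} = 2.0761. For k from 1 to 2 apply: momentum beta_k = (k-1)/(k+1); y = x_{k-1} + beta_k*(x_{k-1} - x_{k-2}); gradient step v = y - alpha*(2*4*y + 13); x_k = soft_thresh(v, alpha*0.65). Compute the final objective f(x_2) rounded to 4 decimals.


FISTA on f(x) = 4*x^2 + 13*x + 0.65*|x|
L = 8, alpha = 0.0495
Iteration 1: beta = 0.0, y = 2.0761 + 0.0*(2.0761 - 2.0761) = 2.0761
  grad(y) = 29.6088, v = y - alpha*grad = 0.6105
  prox(v) = soft_thresh(0.6105, 0.0322) = 0.5783
Iteration 2: beta = 0.3333, y = 0.5783 + 0.3333*(0.5783 - 2.0761) = 0.079
  grad(y) = 13.6322, v = y - alpha*grad = -0.5958
  prox(v) = soft_thresh(-0.5958, 0.0322) = -0.5636
f(x_2) = 4*(-0.5636)^2 + 13*(-0.5636) + 0.65*|-0.5636| = -5.6899


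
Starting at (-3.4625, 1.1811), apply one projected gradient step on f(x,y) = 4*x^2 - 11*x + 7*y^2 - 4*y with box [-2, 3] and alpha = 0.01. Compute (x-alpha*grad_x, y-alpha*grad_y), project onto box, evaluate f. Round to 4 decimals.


Step 1: Compute gradient at (-3.4625, 1.1811).
grad_x = 2*4*-3.4625 - 11 = -38.7
grad_y = 2*7*1.1811 - 4 = 12.5354
Step 2: Gradient step.
x_raw = -3.4625 - 0.01*-38.7 = -3.0755
y_raw = 1.1811 - 0.01*12.5354 = 1.0557
Step 3: Project onto [-2, 3].
x_proj = clip(-3.0755) = -2.0
y_proj = clip(1.0557) = 1.0557
Step 4: Evaluate f.
f(-2.0, 1.0557) = 41.5792


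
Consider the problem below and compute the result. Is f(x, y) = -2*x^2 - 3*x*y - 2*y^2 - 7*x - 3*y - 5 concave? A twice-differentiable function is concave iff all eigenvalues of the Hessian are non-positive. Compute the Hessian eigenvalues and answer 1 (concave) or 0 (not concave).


The Hessian of f(x,y) = -2*x^2 - 3*x*y - 2*y^2 - 7*x - 3*y - 5 is:
H = [[-4, -3], [-3, -4]]
Trace = -4 - 4 = -8
Determinant = -4*-4 - (-3)^2 = 7
Discriminant = (-8)^2 - 4*7 = 36.0
Eigenvalues: lambda_1 = -7.0, lambda_2 = -1.0
The function is concave.

1


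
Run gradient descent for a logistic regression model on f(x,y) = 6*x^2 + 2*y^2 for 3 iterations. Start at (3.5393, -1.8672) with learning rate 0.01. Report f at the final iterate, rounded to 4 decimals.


Gradient descent on f(x,y) = 6*x^2 + 2*y^2.
Starting point: (3.5393, -1.8672), alpha = 0.01
Step 1: grad_x = 2*6*3.5393 = 42.4716, grad_y = 2*2*-1.8672 = -7.4688
  x_1 = 3.5393 - 0.01*42.4716 = 3.1146
  y_1 = -1.8672 - 0.01*-7.4688 = -1.7925
Step 2: grad_x = 2*6*3.1146 = 37.375, grad_y = 2*2*-1.7925 = -7.17
  x_2 = 3.1146 - 0.01*37.375 = 2.7408
  y_2 = -1.7925 - 0.01*-7.17 = -1.7208
Step 3: grad_x = 2*6*2.7408 = 32.89, grad_y = 2*2*-1.7208 = -6.8832
  x_3 = 2.7408 - 0.01*32.89 = 2.4119
  y_3 = -1.7208 - 0.01*-6.8832 = -1.652
f(2.4119, -1.652) = 6*2.4119^2 + 2*(-1.652)^2 = 40.3626


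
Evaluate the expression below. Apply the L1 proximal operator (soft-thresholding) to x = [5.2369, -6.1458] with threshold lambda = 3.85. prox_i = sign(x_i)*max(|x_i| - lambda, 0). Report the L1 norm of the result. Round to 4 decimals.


Soft-thresholding with lambda = 3.85:
prox(5.2369) = sign(5.2369)*max(|5.2369| - 3.85, 0) = 1.3869
prox(-6.1458) = sign(-6.1458)*max(|-6.1458| - 3.85, 0) = -2.2958
prox(x) = [1.3869, -2.2958]
||prox(x)||_1 = 1.3869 + 2.2958 = 3.6827


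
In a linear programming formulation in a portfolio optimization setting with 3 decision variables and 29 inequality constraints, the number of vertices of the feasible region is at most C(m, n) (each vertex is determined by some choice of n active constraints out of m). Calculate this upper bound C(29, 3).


Each vertex corresponds to some choice of n active constraints out of m, so the number of vertices is at most C(m, n) = m! / (n!(m-n)!).
m = 29, n = 3
Numerator: 29 * 28 * 27
Denominator: 3! = 6
C(29, 3) = 3654


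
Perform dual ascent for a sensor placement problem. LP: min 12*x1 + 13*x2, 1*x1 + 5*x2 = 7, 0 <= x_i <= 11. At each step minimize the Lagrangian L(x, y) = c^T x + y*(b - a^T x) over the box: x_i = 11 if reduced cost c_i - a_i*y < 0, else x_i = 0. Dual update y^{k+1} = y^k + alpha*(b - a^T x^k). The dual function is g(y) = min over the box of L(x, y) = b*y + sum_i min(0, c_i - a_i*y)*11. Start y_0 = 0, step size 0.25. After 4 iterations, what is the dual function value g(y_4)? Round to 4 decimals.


Dual ascent for LP: min 12*x1 + 13*x2, 1*x1 + 5*x2 = 7, 0 <= x_i <= 11
Step 1: y^k = 0.0, reduced costs: (12.0, 13.0)
  x^k = (0.0, 0.0), subgradient = b - a^T x = 7.0
  y^{k+1} = 0.0 + 0.25*7.0 = 1.75
Step 2: y^k = 1.75, reduced costs: (10.25, 4.25)
  x^k = (0.0, 0.0), subgradient = b - a^T x = 7.0
  y^{k+1} = 1.75 + 0.25*7.0 = 3.5
Step 3: y^k = 3.5, reduced costs: (8.5, -4.5)
  x^k = (0.0, 11.0), subgradient = b - a^T x = -48.0
  y^{k+1} = 3.5 + 0.25*-48.0 = -8.5
Step 4: y^k = -8.5, reduced costs: (20.5, 55.5)
  x^k = (0.0, 0.0), subgradient = b - a^T x = 7.0
  y^{k+1} = -8.5 + 0.25*7.0 = -6.75
Dual objective at y_4 = -6.75: reduced costs (18.75, 46.75), box minimizer x = (0.0, 0.0)
g(y_4) = b*y + (c1 - a1*y)*x1 + (c2 - a2*y)*x2 = 7*(-6.75) + 18.75*0.0 + 46.75*0.0 = -47.25 + 0.0 + 0.0 = -47.25


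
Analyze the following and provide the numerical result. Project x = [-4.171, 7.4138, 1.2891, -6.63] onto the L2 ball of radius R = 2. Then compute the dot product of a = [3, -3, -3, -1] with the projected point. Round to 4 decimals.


Step 1: Compute ||x|| (intermediates to 6 decimals).
||x|| = sqrt((-4.171)^2 + 7.4138^2 + 1.2891^2 + (-6.63)^2) = 10.861876
Step 2: Project.
Since ||x|| > R, scale = R/||x|| = 2/10.861876 = 0.18413, proj(x) = scale * x
proj(x) = [-0.768006, 1.365103, 0.237362, -1.220782]
Step 3: Dot product.
a^T * proj(x) = 3*(-0.768006) - 3*1.365103 - 3*0.237362 - 1*(-1.220782) = -5.8906


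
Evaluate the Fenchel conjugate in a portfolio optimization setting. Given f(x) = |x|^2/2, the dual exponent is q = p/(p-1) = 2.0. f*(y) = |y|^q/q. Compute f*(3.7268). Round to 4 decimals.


The conjugate exponent q satisfies 1/p + 1/q = 1.
p = 2, so q = 2/(2 - 1) = 2.0
|y|^q = 3.7268^2.0 = 13.889
f*(3.7268) = 13.889 / 2.0 = 6.9445


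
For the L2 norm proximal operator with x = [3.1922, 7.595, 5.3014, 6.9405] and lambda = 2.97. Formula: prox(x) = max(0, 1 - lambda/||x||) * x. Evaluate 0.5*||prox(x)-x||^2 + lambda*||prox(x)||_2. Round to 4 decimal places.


Step 1: Compute ||x||.
||x|| = 12.0062
Step 2: Compute scaling factor.
scale = max(0, 1 - 2.97/12.0062) = 0.7526
Step 3: prox(x) = [2.4025, 5.7162, 3.99, 5.2236]
||prox(x)|| = 9.0362
Step 4: Proximal objective.
0.5*||prox-x||^2 = 4.4105
lambda*||prox|| = 26.8375
Total = 31.2481


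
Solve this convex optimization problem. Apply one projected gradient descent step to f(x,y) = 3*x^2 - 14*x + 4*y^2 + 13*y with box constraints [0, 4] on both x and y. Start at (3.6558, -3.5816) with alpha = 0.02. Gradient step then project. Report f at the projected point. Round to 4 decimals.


Step 1: Compute gradient at (3.6558, -3.5816).
grad_x = 2*3*3.6558 - 14 = 7.9348
grad_y = 2*4*-3.5816 + 13 = -15.6528
Step 2: Gradient step.
x_raw = 3.6558 - 0.02*7.9348 = 3.4971
y_raw = -3.5816 - 0.02*-15.6528 = -3.2685
Step 3: Project onto [0, 4].
x_proj = clip(3.4971) = 3.4971
y_proj = clip(-3.2685) = 0.0
Step 4: Evaluate f.
f(3.4971, 0.0) = -12.2702


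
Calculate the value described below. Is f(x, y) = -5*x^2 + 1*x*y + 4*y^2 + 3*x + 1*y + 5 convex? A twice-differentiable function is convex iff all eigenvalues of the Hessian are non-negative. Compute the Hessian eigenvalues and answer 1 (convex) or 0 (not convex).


The Hessian of f(x,y) = -5*x^2 + 1*x*y + 4*y^2 + 3*x + 1*y + 5 is:
H = [[-10, 1], [1, 8]]
Trace = -10 + 8 = -2
Determinant = -10*8 - (1)^2 = -81
Discriminant = (-2)^2 - 4*-81 = 328.0
Eigenvalues: lambda_1 = -10.0554, lambda_2 = 8.0554
The function is not convex.

0


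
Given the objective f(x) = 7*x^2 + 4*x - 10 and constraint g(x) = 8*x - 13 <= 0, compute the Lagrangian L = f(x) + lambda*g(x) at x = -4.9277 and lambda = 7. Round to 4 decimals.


Step 1: Evaluate f(x).
f(-4.9277) = 7*(-4.9277)^2 + 4*(-4.9277) - 10 = 140.2648
Step 2: Evaluate g(x).
g(-4.9277) = 8*-4.9277 - 13 = -52.4216
Step 3: Compute Lagrangian.
L = 140.2648 + 7*-52.4216 = -226.6864


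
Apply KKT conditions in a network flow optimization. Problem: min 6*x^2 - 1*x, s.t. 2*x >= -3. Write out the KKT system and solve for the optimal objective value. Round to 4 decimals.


Step 1: Try lambda = 0 (constraint inactive).
Stationarity: 2*6*x - 1 = 0
x* = 1/(2*6) = 1/12 = 0.0833 (rounded; the exact value 1/12 is used below)
Check constraint: 2*0.0833 = 0.1666 >= -3 -- satisfied.
Step 2: Compute optimal value.
f(x*) = 6*(1/12)^2 - 1*(1/12) = -0.0417


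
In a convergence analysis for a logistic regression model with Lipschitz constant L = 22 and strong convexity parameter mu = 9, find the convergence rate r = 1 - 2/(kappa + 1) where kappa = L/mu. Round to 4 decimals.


Step 1: Compute the condition number.
kappa = L/mu = 22/9 = 2.4444
Step 2: Compute the convergence rate.
r = 1 - 2/(kappa + 1) = 1 - 2*mu/(L + mu) = (L - mu)/(L + mu) = 13/31 = 0.4194


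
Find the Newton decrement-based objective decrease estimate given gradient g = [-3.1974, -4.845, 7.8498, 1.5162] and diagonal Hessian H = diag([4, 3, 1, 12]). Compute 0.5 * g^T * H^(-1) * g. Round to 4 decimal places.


Step 1: H is diagonal, so H^(-1) * g = [-0.7994, -1.615, 7.8498, 0.1264].
Step 2: g^T H^(-1) g = sum_i g_i^2 / H_ii
  = (-3.1974)^2/4 + (-4.845)^2/3 + (7.8498)^2/1 + (1.5162)^2/12
  = 2.5558 + 7.8247 + 61.6194 + 0.1916 = 72.1914
Step 3: Objective decrease = 0.5 * g^T H^(-1) g = 36.0957


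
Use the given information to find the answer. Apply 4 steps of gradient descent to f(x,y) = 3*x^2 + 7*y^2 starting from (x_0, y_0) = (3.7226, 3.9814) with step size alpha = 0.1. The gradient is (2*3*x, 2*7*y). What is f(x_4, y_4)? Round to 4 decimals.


Gradient descent on f(x,y) = 3*x^2 + 7*y^2.
Starting point: (3.7226, 3.9814), alpha = 0.1
Step 1: grad_x = 2*3*3.7226 = 22.3356, grad_y = 2*7*3.9814 = 55.7396
  x_1 = 3.7226 - 0.1*22.3356 = 1.489
  y_1 = 3.9814 - 0.1*55.7396 = -1.5926
Step 2: grad_x = 2*3*1.489 = 8.9342, grad_y = 2*7*-1.5926 = -22.2958
  x_2 = 1.489 - 0.1*8.9342 = 0.5956
  y_2 = -1.5926 - 0.1*-22.2958 = 0.637
Step 3: grad_x = 2*3*0.5956 = 3.5737, grad_y = 2*7*0.637 = 8.9183
  x_3 = 0.5956 - 0.1*3.5737 = 0.2382
  y_3 = 0.637 - 0.1*8.9183 = -0.2548
Step 4: grad_x = 2*3*0.2382 = 1.4295, grad_y = 2*7*-0.2548 = -3.5673
  x_4 = 0.2382 - 0.1*1.4295 = 0.0953
  y_4 = -0.2548 - 0.1*-3.5673 = 0.1019
f(0.0953, 0.1019) = 3*0.0953^2 + 7*0.1019^2 = 0.1


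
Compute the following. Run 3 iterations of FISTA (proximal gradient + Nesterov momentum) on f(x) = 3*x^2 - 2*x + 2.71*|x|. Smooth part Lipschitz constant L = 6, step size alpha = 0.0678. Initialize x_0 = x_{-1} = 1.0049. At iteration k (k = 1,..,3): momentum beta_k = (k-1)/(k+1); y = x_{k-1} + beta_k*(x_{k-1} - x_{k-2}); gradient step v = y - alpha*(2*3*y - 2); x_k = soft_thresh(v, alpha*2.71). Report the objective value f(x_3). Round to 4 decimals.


FISTA on f(x) = 3*x^2 - 2*x + 2.71*|x|
L = 6, alpha = 0.0678
Iteration 1: beta = 0.0, y = 1.0049 + 0.0*(1.0049 - 1.0049) = 1.0049
  grad(y) = 4.0294, v = y - alpha*grad = 0.7317
  prox(v) = soft_thresh(0.7317, 0.1837) = 0.548
Iteration 2: beta = 0.3333, y = 0.548 + 0.3333*(0.548 - 1.0049) = 0.3957
  grad(y) = 0.3739, v = y - alpha*grad = 0.3703
  prox(v) = soft_thresh(0.3703, 0.1837) = 0.1866
Iteration 3: beta = 0.5, y = 0.1866 + 0.5*(0.1866 - 0.548) = 0.0059
  grad(y) = -1.9648, v = y - alpha*grad = 0.1391
  prox(v) = soft_thresh(0.1391, 0.1837) = 0.0
f(x_3) = 3*0.0^2 - 2*0.0 + 2.71*|0.0| = 0.0


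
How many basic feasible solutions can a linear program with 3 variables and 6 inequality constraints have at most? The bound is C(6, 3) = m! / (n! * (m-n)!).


Each vertex corresponds to some choice of n active constraints out of m, so the number of vertices is at most C(m, n) = m! / (n!(m-n)!).
m = 6, n = 3
Numerator: 6 * 5 * 4
Denominator: 3! = 6
C(6, 3) = 20


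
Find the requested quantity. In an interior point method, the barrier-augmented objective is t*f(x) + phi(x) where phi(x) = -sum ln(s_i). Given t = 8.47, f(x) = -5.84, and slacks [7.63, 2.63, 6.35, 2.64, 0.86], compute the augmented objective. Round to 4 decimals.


Step 1: Compute log-barrier.
ln values: [2.0321, 0.967, 1.8485, 0.9708, -0.1508]
phi = -(2.0321 + 0.967 + 1.8485 + 0.9708 - 0.1508) = -5.6675
Step 2: Compute augmented objective.
t*f(x) = 8.47*-5.84 = -49.4648
Total = -49.4648 - 5.6675 = -55.1323


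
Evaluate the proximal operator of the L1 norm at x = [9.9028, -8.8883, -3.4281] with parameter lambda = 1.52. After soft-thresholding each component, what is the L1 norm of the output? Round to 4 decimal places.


Soft-thresholding with lambda = 1.52:
prox(9.9028) = sign(9.9028)*max(|9.9028| - 1.52, 0) = 8.3828
prox(-8.8883) = sign(-8.8883)*max(|-8.8883| - 1.52, 0) = -7.3683
prox(-3.4281) = sign(-3.4281)*max(|-3.4281| - 1.52, 0) = -1.9081
prox(x) = [8.3828, -7.3683, -1.9081]
||prox(x)||_1 = 8.3828 + 7.3683 + 1.9081 = 17.6592


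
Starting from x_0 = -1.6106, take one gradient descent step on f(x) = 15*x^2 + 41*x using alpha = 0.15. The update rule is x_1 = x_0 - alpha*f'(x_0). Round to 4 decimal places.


We compute the gradient at x_0 and apply the update.
f'(x) = 30*x + 41
f'(-1.6106) = 30*-1.6106 + 41 = -7.318
x_1 = -1.6106 - 0.15*-7.318 = -0.5129


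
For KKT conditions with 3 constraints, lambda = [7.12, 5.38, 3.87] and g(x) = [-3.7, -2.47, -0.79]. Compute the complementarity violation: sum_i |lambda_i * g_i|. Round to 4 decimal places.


KKT complementary slackness check:
lambda_1 * g_1 = 7.12 * -3.7 = -26.344
lambda_2 * g_2 = 5.38 * -2.47 = -13.2886
lambda_3 * g_3 = 3.87 * -0.79 = -3.0573
Total violation = 26.344 + 13.2886 + 3.0573 = 42.6899


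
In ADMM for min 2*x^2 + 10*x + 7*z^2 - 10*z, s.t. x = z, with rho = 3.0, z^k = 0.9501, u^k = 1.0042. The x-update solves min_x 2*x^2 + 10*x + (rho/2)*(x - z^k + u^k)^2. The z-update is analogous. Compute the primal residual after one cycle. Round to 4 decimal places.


ADMM iteration with rho = 3.0, z^k = 0.9501, u^k = 1.0042
Step 1: x-update.
Minimize 2*x^2 + 10*x + (3.0/2)*(x - 0.9501 + 1.0042)^2
FOC: (2*2 + 3.0)*x = -10 + 3.0*(0.9501 - 1.0042)
x^{k+1} = -1.4518
Step 2: z-update.
Minimize 7*z^2 - 10*z + (3.0/2)*(-1.4518 - z + 1.0042)^2
FOC: (2*7 + 3.0)*z = 10 + 3.0*(-1.4518 + 1.0042)
z^{k+1} = 0.5093
Step 3: u-update.
u^{k+1} = 1.0042 - 1.4518 - 0.5093 = -0.9568
Step 4: Primal residual = |-1.4518 - 0.5093| = 1.961


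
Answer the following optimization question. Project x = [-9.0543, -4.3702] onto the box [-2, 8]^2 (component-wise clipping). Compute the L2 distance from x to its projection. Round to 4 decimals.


Project each component onto [-2, 8].
clip(-9.0543) = -2.0, clip(-4.3702) = -2.0
Projection = [-2.0, -2.0]
Squared diffs: [49.7631, 5.6178]
Distance = sqrt(55.3809) = 7.4418


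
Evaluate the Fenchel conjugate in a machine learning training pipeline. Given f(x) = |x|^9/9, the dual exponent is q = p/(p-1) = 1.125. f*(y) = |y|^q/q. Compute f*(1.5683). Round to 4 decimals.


The conjugate exponent q satisfies 1/p + 1/q = 1.
p = 9, so q = 9/(9 - 1) = 1.125
|y|^q = 1.5683^1.125 = 1.659
f*(1.5683) = 1.659 / 1.125 = 1.4747


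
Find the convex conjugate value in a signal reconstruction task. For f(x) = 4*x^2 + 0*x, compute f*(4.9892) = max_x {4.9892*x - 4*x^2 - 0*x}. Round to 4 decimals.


f*(y) = sup_x {y*x - a*x^2 - b*x} = sup_x {(y-b)*x - a*x^2}
FOC: (y - b) - 2a*x = 0 => x* = (y - b)/(2a)
x* = (4.9892 - 0)/(2*4) = 0.6237
f*(4.9892) = (y-b)^2/(4a) = (4.9892 - 0)^2/(4*4)
= 24.8921/16 = 1.5558


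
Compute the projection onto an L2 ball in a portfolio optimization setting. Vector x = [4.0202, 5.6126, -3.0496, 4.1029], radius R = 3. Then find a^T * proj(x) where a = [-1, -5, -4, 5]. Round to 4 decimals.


Step 1: Compute ||x|| (intermediates to 6 decimals).
||x|| = sqrt(4.0202^2 + 5.6126^2 + (-3.0496)^2 + 4.1029^2) = 8.590526
Step 2: Project.
Since ||x|| > R, scale = R/||x|| = 3/8.590526 = 0.349222, proj(x) = scale * x
proj(x) = [1.403942, 1.960043, -1.064987, 1.432823]
Step 3: Dot product.
a^T * proj(x) = -1*1.403942 - 5*1.960043 - 4*(-1.064987) + 5*1.432823 = 0.2199


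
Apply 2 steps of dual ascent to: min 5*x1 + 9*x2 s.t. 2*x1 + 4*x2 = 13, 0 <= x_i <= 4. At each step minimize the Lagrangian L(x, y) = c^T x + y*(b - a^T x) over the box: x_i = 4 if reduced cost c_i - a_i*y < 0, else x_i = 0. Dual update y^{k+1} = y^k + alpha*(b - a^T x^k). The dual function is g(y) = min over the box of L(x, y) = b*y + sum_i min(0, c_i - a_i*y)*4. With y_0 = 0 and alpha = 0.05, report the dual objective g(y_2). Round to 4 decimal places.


Dual ascent for LP: min 5*x1 + 9*x2, 2*x1 + 4*x2 = 13, 0 <= x_i <= 4
Step 1: y^k = 0.0, reduced costs: (5.0, 9.0)
  x^k = (0.0, 0.0), subgradient = b - a^T x = 13.0
  y^{k+1} = 0.0 + 0.05*13.0 = 0.65
Step 2: y^k = 0.65, reduced costs: (3.7, 6.4)
  x^k = (0.0, 0.0), subgradient = b - a^T x = 13.0
  y^{k+1} = 0.65 + 0.05*13.0 = 1.3
Dual objective at y_2 = 1.3: reduced costs (2.4, 3.8), box minimizer x = (0.0, 0.0)
g(y_2) = b*y + (c1 - a1*y)*x1 + (c2 - a2*y)*x2 = 13*1.3 + 2.4*0.0 + 3.8*0.0 = 16.9 + 0.0 + 0.0 = 16.9


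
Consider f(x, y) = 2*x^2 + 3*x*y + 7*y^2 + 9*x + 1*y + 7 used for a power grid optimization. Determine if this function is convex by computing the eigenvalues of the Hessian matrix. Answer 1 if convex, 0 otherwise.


The Hessian of f(x,y) = 2*x^2 + 3*x*y + 7*y^2 + 9*x + 1*y + 7 is:
H = [[4, 3], [3, 14]]
Trace = 4 + 14 = 18
Determinant = 4*14 - (3)^2 = 47
Discriminant = (18)^2 - 4*47 = 136.0
Eigenvalues: lambda_1 = 3.169, lambda_2 = 14.831
The function is convex.

1


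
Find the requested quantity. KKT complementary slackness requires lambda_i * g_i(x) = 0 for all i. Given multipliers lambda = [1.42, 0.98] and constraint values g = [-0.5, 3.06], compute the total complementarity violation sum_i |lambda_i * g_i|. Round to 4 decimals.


KKT complementary slackness check:
lambda_1 * g_1 = 1.42 * -0.5 = -0.71
lambda_2 * g_2 = 0.98 * 3.06 = 2.9988
Total violation = 0.71 + 2.9988 = 3.7088


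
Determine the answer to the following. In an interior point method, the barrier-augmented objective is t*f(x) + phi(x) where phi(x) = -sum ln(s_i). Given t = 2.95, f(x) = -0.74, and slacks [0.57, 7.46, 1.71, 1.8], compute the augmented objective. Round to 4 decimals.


Step 1: Compute log-barrier.
ln values: [-0.5621, 2.0096, 0.5365, 0.5878]
phi = -(-0.5621 + 2.0096 + 0.5365 + 0.5878) = -2.5717
Step 2: Compute augmented objective.
t*f(x) = 2.95*-0.74 = -2.183
Total = -2.183 - 2.5717 = -4.7547


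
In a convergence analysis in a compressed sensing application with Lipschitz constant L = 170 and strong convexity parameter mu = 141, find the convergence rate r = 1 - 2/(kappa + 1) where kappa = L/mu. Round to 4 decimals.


Step 1: Compute the condition number.
kappa = L/mu = 170/141 = 1.2057
Step 2: Compute the convergence rate.
r = 1 - 2/(kappa + 1) = 1 - 2*mu/(L + mu) = (L - mu)/(L + mu) = 29/311 = 0.0932


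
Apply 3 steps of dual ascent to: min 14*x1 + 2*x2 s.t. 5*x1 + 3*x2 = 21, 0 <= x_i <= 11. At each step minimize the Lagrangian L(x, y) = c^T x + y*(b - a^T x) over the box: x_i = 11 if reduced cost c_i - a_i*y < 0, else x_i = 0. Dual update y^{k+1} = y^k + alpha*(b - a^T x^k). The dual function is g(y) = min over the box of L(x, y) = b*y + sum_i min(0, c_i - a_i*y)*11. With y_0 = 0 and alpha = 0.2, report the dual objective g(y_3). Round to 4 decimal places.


Dual ascent for LP: min 14*x1 + 2*x2, 5*x1 + 3*x2 = 21, 0 <= x_i <= 11
Step 1: y^k = 0.0, reduced costs: (14.0, 2.0)
  x^k = (0.0, 0.0), subgradient = b - a^T x = 21.0
  y^{k+1} = 0.0 + 0.2*21.0 = 4.2
Step 2: y^k = 4.2, reduced costs: (-7.0, -10.6)
  x^k = (11.0, 11.0), subgradient = b - a^T x = -67.0
  y^{k+1} = 4.2 + 0.2*-67.0 = -9.2
Step 3: y^k = -9.2, reduced costs: (60.0, 29.6)
  x^k = (0.0, 0.0), subgradient = b - a^T x = 21.0
  y^{k+1} = -9.2 + 0.2*21.0 = -5.0
Dual objective at y_3 = -5.0: reduced costs (39.0, 17.0), box minimizer x = (0.0, 0.0)
g(y_3) = b*y + (c1 - a1*y)*x1 + (c2 - a2*y)*x2 = 21*(-5.0) + 39.0*0.0 + 17.0*0.0 = -105.0 + 0.0 + 0.0 = -105.0


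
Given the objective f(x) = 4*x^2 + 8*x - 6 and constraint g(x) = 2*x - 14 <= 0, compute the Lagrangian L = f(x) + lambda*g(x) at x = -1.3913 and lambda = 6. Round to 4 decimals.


Step 1: Evaluate f(x).
f(-1.3913) = 4*(-1.3913)^2 + 8*(-1.3913) - 6 = -9.3875
Step 2: Evaluate g(x).
g(-1.3913) = 2*-1.3913 - 14 = -16.7826
Step 3: Compute Lagrangian.
L = -9.3875 + 6*-16.7826 = -110.0831


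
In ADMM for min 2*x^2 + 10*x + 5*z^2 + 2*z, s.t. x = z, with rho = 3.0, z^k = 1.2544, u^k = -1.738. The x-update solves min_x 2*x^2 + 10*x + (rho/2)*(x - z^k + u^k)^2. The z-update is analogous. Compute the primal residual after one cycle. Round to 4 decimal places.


ADMM iteration with rho = 3.0, z^k = 1.2544, u^k = -1.738
Step 1: x-update.
Minimize 2*x^2 + 10*x + (3.0/2)*(x - 1.2544 - 1.738)^2
FOC: (2*2 + 3.0)*x = -10 + 3.0*(1.2544 + 1.738)
x^{k+1} = -0.1461
Step 2: z-update.
Minimize 5*z^2 + 2*z + (3.0/2)*(-0.1461 - z - 1.738)^2
FOC: (2*5 + 3.0)*z = -2 + 3.0*(-0.1461 - 1.738)
z^{k+1} = -0.5886
Step 3: u-update.
u^{k+1} = -1.738 - 0.1461 + 0.5886 = -1.2955
Step 4: Primal residual = |-0.1461 + 0.5886| = 0.4425


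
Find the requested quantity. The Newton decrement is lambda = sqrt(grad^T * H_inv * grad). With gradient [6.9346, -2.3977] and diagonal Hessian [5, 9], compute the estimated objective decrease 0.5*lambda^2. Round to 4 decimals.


Step 1: H is diagonal, so H^(-1) * g = [1.3869, -0.2664].
Step 2: g^T H^(-1) g = sum_i g_i^2 / H_ii
  = (6.9346)^2/5 + (-2.3977)^2/9
  = 9.6177 + 0.6388 = 10.2565
Step 3: Objective decrease = 0.5 * g^T H^(-1) g = 5.1283


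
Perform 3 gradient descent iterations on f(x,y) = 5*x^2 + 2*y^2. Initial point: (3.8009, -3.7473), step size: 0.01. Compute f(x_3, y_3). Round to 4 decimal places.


Gradient descent on f(x,y) = 5*x^2 + 2*y^2.
Starting point: (3.8009, -3.7473), alpha = 0.01
Step 1: grad_x = 2*5*3.8009 = 38.009, grad_y = 2*2*-3.7473 = -14.9892
  x_1 = 3.8009 - 0.01*38.009 = 3.4208
  y_1 = -3.7473 - 0.01*-14.9892 = -3.5974
Step 2: grad_x = 2*5*3.4208 = 34.2081, grad_y = 2*2*-3.5974 = -14.3896
  x_2 = 3.4208 - 0.01*34.2081 = 3.0787
  y_2 = -3.5974 - 0.01*-14.3896 = -3.4535
Step 3: grad_x = 2*5*3.0787 = 30.7873, grad_y = 2*2*-3.4535 = -13.814
  x_3 = 3.0787 - 0.01*30.7873 = 2.7709
  y_3 = -3.4535 - 0.01*-13.814 = -3.3154
f(2.7709, -3.3154) = 5*2.7709^2 + 2*(-3.3154)^2 = 60.3716


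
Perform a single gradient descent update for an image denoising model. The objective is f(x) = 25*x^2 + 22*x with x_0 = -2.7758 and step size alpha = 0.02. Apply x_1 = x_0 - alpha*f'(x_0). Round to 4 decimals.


We compute the gradient at x_0 and apply the update.
f'(x) = 50*x + 22
f'(-2.7758) = 50*-2.7758 + 22 = -116.79
x_1 = -2.7758 - 0.02*-116.79 = -0.44


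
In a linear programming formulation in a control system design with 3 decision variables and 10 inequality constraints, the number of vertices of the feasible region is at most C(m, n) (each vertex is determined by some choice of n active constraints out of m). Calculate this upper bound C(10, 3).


Each vertex corresponds to some choice of n active constraints out of m, so the number of vertices is at most C(m, n) = m! / (n!(m-n)!).
m = 10, n = 3
Numerator: 10 * 9 * 8
Denominator: 3! = 6
C(10, 3) = 120


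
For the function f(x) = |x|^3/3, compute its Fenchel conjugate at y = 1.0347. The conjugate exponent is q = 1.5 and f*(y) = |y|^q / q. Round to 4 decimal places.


The conjugate exponent q satisfies 1/p + 1/q = 1.
p = 3, so q = 3/(3 - 1) = 1.5
|y|^q = 1.0347^1.5 = 1.0525
f*(1.0347) = 1.0525 / 1.5 = 0.7017


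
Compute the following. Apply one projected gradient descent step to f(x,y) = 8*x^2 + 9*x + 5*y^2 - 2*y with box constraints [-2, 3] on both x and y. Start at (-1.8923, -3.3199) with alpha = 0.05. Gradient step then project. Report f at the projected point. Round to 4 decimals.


Step 1: Compute gradient at (-1.8923, -3.3199).
grad_x = 2*8*-1.8923 + 9 = -21.2768
grad_y = 2*5*-3.3199 - 2 = -35.199
Step 2: Gradient step.
x_raw = -1.8923 - 0.05*-21.2768 = -0.8285
y_raw = -3.3199 - 0.05*-35.199 = -1.56
Step 3: Project onto [-2, 3].
x_proj = clip(-0.8285) = -0.8285
y_proj = clip(-1.56) = -1.56
Step 4: Evaluate f.
f(-0.8285, -1.56) = 13.3217


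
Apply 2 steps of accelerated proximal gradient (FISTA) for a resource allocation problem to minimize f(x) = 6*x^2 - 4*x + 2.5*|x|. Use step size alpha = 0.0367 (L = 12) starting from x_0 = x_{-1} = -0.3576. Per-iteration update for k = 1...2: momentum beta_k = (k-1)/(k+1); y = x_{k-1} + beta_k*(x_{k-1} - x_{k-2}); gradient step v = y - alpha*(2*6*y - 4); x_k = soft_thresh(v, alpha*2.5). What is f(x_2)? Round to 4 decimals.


FISTA on f(x) = 6*x^2 - 4*x + 2.5*|x|
L = 12, alpha = 0.0367
Iteration 1: beta = 0.0, y = -0.3576 + 0.0*(-0.3576 + 0.3576) = -0.3576
  grad(y) = -8.2912, v = y - alpha*grad = -0.0533
  prox(v) = soft_thresh(-0.0533, 0.0918) = 0.0
Iteration 2: beta = 0.3333, y = 0.0 + 0.3333*(0.0 + 0.3576) = 0.1192
  grad(y) = -2.5696, v = y - alpha*grad = 0.2135
  prox(v) = soft_thresh(0.2135, 0.0918) = 0.1218
f(x_2) = 6*0.1218^2 - 4*0.1218 + 2.5*|0.1218| = -0.0937


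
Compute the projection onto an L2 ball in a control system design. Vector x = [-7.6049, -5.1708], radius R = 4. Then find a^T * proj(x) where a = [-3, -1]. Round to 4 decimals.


Step 1: Compute ||x|| (intermediates to 6 decimals).
||x|| = sqrt((-7.6049)^2 + (-5.1708)^2) = 9.196286
Step 2: Project.
Since ||x|| > R, scale = R/||x|| = 4/9.196286 = 0.434958, proj(x) = scale * x
proj(x) = [-3.307812, -2.249081]
Step 3: Dot product.
a^T * proj(x) = -3*(-3.307812) - 1*(-2.249081) = 12.1725


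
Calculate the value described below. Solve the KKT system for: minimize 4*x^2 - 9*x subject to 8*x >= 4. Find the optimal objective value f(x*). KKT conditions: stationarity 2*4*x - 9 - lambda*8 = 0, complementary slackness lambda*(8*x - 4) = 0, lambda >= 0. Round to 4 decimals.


Step 1: Try lambda = 0 (constraint inactive).
Stationarity: 2*4*x - 9 = 0
x* = 9/(2*4) = 1.125
Check constraint: 8*1.125 = 9.0 >= 4 -- satisfied.
Step 2: Compute optimal value.
f(x*) = 4*1.125^2 - 9*1.125 = -5.0625


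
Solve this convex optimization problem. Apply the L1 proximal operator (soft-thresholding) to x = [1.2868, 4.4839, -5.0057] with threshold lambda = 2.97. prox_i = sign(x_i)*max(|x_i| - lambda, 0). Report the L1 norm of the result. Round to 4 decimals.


Soft-thresholding with lambda = 2.97:
prox(1.2868) = sign(1.2868)*max(|1.2868| - 2.97, 0) = 0.0
prox(4.4839) = sign(4.4839)*max(|4.4839| - 2.97, 0) = 1.5139
prox(-5.0057) = sign(-5.0057)*max(|-5.0057| - 2.97, 0) = -2.0357
prox(x) = [0.0, 1.5139, -2.0357]
||prox(x)||_1 = 0.0 + 1.5139 + 2.0357 = 3.5496


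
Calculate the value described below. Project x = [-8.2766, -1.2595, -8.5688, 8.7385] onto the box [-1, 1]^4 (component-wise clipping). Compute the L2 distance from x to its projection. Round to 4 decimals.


Project each component onto [-1, 1].
clip(-8.2766) = -1.0, clip(-1.2595) = -1.0, clip(-8.5688) = -1.0, clip(8.7385) = 1.0
Projection = [-1.0, -1.0, -1.0, 1.0]
Squared diffs: [52.9489, 0.0673, 57.2867, 59.8844]
Distance = sqrt(170.1873) = 13.0456


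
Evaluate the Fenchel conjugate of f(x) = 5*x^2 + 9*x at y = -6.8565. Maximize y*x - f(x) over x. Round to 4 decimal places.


f*(y) = sup_x {y*x - a*x^2 - b*x} = sup_x {(y-b)*x - a*x^2}
FOC: (y - b) - 2a*x = 0 => x* = (y - b)/(2a)
x* = (-6.8565 - 9)/(2*5) = -1.5857
f*(-6.8565) = (y-b)^2/(4a) = (-6.8565 - 9)^2/(4*5)
= 251.4286/20 = 12.5714


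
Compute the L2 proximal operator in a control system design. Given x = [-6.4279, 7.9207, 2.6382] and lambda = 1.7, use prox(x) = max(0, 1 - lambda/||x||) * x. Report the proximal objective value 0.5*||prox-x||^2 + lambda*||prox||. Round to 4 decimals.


Step 1: Compute ||x||.
||x|| = 10.5364
Step 2: Compute scaling factor.
scale = max(0, 1 - 1.7/10.5364) = 0.8387
Step 3: prox(x) = [-5.3908, 6.6427, 2.2125]
||prox(x)|| = 8.8364
Step 4: Proximal objective.
0.5*||prox-x||^2 = 1.445
lambda*||prox|| = 15.0219
Total = 16.4669


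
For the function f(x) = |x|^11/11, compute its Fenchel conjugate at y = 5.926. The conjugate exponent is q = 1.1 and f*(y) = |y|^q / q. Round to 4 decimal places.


The conjugate exponent q satisfies 1/p + 1/q = 1.
p = 11, so q = 11/(11 - 1) = 1.1
|y|^q = 5.926^1.1 = 7.0801
f*(5.926) = 7.0801 / 1.1 = 6.4364


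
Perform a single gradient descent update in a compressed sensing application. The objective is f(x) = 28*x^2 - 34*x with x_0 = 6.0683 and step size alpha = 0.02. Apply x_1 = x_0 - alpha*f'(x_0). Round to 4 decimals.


We compute the gradient at x_0 and apply the update.
f'(x) = 56*x - 34
f'(6.0683) = 56*6.0683 - 34 = 305.8248
x_1 = 6.0683 - 0.02*305.8248 = -0.0482


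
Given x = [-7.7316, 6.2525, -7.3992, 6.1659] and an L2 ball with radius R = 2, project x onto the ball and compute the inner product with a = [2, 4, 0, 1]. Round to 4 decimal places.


Step 1: Compute ||x|| (intermediates to 6 decimals).
||x|| = sqrt((-7.7316)^2 + 6.2525^2 + (-7.3992)^2 + 6.1659^2) = 13.843333
Step 2: Project.
Since ||x|| > R, scale = R/||x|| = 2/13.843333 = 0.144474, proj(x) = scale * x
proj(x) = [-1.117015, 0.903324, -1.068992, 0.890812]
Step 3: Dot product.
a^T * proj(x) = 2*(-1.117015) + 4*0.903324 + 0*(-1.068992) + 1*0.890812 = 2.2701


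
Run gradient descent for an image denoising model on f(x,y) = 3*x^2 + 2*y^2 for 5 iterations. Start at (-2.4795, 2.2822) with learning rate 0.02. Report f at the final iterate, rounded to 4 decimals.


Gradient descent on f(x,y) = 3*x^2 + 2*y^2.
Starting point: (-2.4795, 2.2822), alpha = 0.02
Step 1: grad_x = 2*3*-2.4795 = -14.877, grad_y = 2*2*2.2822 = 9.1288
  x_1 = -2.4795 - 0.02*-14.877 = -2.182
  y_1 = 2.2822 - 0.02*9.1288 = 2.0996
Step 2: grad_x = 2*3*-2.182 = -13.0918, grad_y = 2*2*2.0996 = 8.3985
  x_2 = -2.182 - 0.02*-13.0918 = -1.9201
  y_2 = 2.0996 - 0.02*8.3985 = 1.9317
Step 3: grad_x = 2*3*-1.9201 = -11.5207, grad_y = 2*2*1.9317 = 7.7266
  x_3 = -1.9201 - 0.02*-11.5207 = -1.6897
  y_3 = 1.9317 - 0.02*7.7266 = 1.7771
Step 4: grad_x = 2*3*-1.6897 = -10.1383, grad_y = 2*2*1.7771 = 7.1085
  x_4 = -1.6897 - 0.02*-10.1383 = -1.4869
  y_4 = 1.7771 - 0.02*7.1085 = 1.635
Step 5: grad_x = 2*3*-1.4869 = -8.9217, grad_y = 2*2*1.635 = 6.5398
  x_5 = -1.4869 - 0.02*-8.9217 = -1.3085
  y_5 = 1.635 - 0.02*6.5398 = 1.5042
f(-1.3085, 1.5042) = 3*(-1.3085)^2 + 2*1.5042^2 = 9.6616


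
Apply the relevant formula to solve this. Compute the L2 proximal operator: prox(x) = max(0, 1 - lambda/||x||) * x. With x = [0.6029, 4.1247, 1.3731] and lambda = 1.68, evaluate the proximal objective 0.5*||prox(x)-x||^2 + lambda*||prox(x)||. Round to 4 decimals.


Step 1: Compute ||x||.
||x|| = 4.3889
Step 2: Compute scaling factor.
scale = max(0, 1 - 1.68/4.3889) = 0.6172
Step 3: prox(x) = [0.3721, 2.5458, 0.8475]
||prox(x)|| = 2.7089
Step 4: Proximal objective.
0.5*||prox-x||^2 = 1.4112
lambda*||prox|| = 4.551
Total = 5.9621


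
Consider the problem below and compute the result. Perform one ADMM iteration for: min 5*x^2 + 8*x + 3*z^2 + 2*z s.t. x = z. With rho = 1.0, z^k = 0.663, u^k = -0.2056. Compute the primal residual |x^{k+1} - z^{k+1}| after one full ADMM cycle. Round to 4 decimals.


ADMM iteration with rho = 1.0, z^k = 0.663, u^k = -0.2056
Step 1: x-update.
Minimize 5*x^2 + 8*x + (1.0/2)*(x - 0.663 - 0.2056)^2
FOC: (2*5 + 1.0)*x = -8 + 1.0*(0.663 + 0.2056)
x^{k+1} = -0.6483
Step 2: z-update.
Minimize 3*z^2 + 2*z + (1.0/2)*(-0.6483 - z - 0.2056)^2
FOC: (2*3 + 1.0)*z = -2 + 1.0*(-0.6483 - 0.2056)
z^{k+1} = -0.4077
Step 3: u-update.
u^{k+1} = -0.2056 - 0.6483 + 0.4077 = -0.4462
Step 4: Primal residual = |-0.6483 + 0.4077| = 0.2406


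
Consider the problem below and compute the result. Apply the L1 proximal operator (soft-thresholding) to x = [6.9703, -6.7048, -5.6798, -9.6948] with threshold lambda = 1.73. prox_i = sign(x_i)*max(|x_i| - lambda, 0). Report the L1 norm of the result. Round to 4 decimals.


Soft-thresholding with lambda = 1.73:
prox(6.9703) = sign(6.9703)*max(|6.9703| - 1.73, 0) = 5.2403
prox(-6.7048) = sign(-6.7048)*max(|-6.7048| - 1.73, 0) = -4.9748
prox(-5.6798) = sign(-5.6798)*max(|-5.6798| - 1.73, 0) = -3.9498
prox(-9.6948) = sign(-9.6948)*max(|-9.6948| - 1.73, 0) = -7.9648
prox(x) = [5.2403, -4.9748, -3.9498, -7.9648]
||prox(x)||_1 = 5.2403 + 4.9748 + 3.9498 + 7.9648 = 22.1297


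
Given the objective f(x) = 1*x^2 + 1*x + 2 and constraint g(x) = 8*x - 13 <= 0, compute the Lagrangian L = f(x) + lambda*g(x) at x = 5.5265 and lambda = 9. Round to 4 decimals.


Step 1: Evaluate f(x).
f(5.5265) = 1*5.5265^2 + 1*5.5265 + 2 = 38.0687
Step 2: Evaluate g(x).
g(5.5265) = 8*5.5265 - 13 = 31.212
Step 3: Compute Lagrangian.
L = 38.0687 + 9*31.212 = 318.9767


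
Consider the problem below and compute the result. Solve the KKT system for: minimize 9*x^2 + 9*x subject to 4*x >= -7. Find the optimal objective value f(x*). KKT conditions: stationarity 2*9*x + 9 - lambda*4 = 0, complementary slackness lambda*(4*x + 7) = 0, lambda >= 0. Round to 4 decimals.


Step 1: Try lambda = 0 (constraint inactive).
Stationarity: 2*9*x + 9 = 0
x* = -9/(2*9) = -0.5
Check constraint: 4*-0.5 = -2.0 >= -7 -- satisfied.
Step 2: Compute optimal value.
f(x*) = 9*(-0.5)^2 + 9*(-0.5) = -2.25


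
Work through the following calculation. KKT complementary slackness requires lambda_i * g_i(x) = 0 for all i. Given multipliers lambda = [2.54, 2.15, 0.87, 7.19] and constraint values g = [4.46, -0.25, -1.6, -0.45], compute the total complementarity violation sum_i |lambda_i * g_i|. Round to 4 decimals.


KKT complementary slackness check:
lambda_1 * g_1 = 2.54 * 4.46 = 11.3284
lambda_2 * g_2 = 2.15 * -0.25 = -0.5375
lambda_3 * g_3 = 0.87 * -1.6 = -1.392
lambda_4 * g_4 = 7.19 * -0.45 = -3.2355
Total violation = 11.3284 + 0.5375 + 1.392 + 3.2355 = 16.4934


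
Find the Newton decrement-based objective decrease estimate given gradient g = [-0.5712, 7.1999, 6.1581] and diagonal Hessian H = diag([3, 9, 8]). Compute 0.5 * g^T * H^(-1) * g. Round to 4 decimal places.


Step 1: H is diagonal, so H^(-1) * g = [-0.1904, 0.8, 0.7698].
Step 2: g^T H^(-1) g = sum_i g_i^2 / H_ii
  = (-0.5712)^2/3 + (7.1999)^2/9 + (6.1581)^2/8
  = 0.1088 + 5.7598 + 4.7403 = 10.6089
Step 3: Objective decrease = 0.5 * g^T H^(-1) g = 5.3044


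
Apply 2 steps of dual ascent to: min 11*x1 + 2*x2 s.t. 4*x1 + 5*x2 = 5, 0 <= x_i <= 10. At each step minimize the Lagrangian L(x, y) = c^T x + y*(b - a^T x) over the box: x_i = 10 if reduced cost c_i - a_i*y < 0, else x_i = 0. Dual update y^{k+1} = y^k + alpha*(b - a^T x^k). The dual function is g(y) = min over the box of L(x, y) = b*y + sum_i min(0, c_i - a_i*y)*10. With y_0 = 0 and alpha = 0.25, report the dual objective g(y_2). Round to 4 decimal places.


Dual ascent for LP: min 11*x1 + 2*x2, 4*x1 + 5*x2 = 5, 0 <= x_i <= 10
Step 1: y^k = 0.0, reduced costs: (11.0, 2.0)
  x^k = (0.0, 0.0), subgradient = b - a^T x = 5.0
  y^{k+1} = 0.0 + 0.25*5.0 = 1.25
Step 2: y^k = 1.25, reduced costs: (6.0, -4.25)
  x^k = (0.0, 10.0), subgradient = b - a^T x = -45.0
  y^{k+1} = 1.25 + 0.25*-45.0 = -10.0
Dual objective at y_2 = -10.0: reduced costs (51.0, 52.0), box minimizer x = (0.0, 0.0)
g(y_2) = b*y + (c1 - a1*y)*x1 + (c2 - a2*y)*x2 = 5*(-10.0) + 51.0*0.0 + 52.0*0.0 = -50.0 + 0.0 + 0.0 = -50.0


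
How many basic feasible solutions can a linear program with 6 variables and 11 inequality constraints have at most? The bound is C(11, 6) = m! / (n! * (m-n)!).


Each vertex corresponds to some choice of n active constraints out of m, so the number of vertices is at most C(m, n) = m! / (n!(m-n)!).
m = 11, n = 6
Numerator: 11 * 10 * 9 * 8 * 7 * 6
Denominator: 6! = 720
C(11, 6) = 462


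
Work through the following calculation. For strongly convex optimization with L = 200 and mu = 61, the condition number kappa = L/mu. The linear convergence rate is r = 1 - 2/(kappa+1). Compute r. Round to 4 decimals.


Step 1: Compute the condition number.
kappa = L/mu = 200/61 = 3.2787
Step 2: Compute the convergence rate.
r = 1 - 2/(kappa + 1) = 1 - 2*mu/(L + mu) = (L - mu)/(L + mu) = 139/261 = 0.5326


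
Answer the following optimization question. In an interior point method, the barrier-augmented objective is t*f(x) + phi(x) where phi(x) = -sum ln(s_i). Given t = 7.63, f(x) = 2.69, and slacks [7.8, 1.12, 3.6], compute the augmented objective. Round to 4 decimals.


Step 1: Compute log-barrier.
ln values: [2.0541, 0.1133, 1.2809]
phi = -(2.0541 + 0.1133 + 1.2809) = -3.4484
Step 2: Compute augmented objective.
t*f(x) = 7.63*2.69 = 20.5247
Total = 20.5247 - 3.4484 = 17.0763


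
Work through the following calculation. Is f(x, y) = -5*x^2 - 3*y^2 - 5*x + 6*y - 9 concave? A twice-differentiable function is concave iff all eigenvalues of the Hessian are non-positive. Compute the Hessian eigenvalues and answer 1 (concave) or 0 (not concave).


The Hessian of f(x,y) = -5*x^2 - 3*y^2 - 5*x + 6*y - 9 is:
H = [[-10, 0], [0, -6]]
Trace = -10 - 6 = -16
Determinant = -10*-6 - (0)^2 = 60
Discriminant = (-16)^2 - 4*60 = 16.0
Eigenvalues: lambda_1 = -10.0, lambda_2 = -6.0
The function is concave.

1


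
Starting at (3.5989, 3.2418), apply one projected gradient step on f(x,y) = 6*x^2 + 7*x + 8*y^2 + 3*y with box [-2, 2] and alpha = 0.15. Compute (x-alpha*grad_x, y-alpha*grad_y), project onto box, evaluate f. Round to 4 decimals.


Step 1: Compute gradient at (3.5989, 3.2418).
grad_x = 2*6*3.5989 + 7 = 50.1868
grad_y = 2*8*3.2418 + 3 = 54.8688
Step 2: Gradient step.
x_raw = 3.5989 - 0.15*50.1868 = -3.9291
y_raw = 3.2418 - 0.15*54.8688 = -4.9885
Step 3: Project onto [-2, 2].
x_proj = clip(-3.9291) = -2.0
y_proj = clip(-4.9885) = -2.0
Step 4: Evaluate f.
f(-2.0, -2.0) = 36.0


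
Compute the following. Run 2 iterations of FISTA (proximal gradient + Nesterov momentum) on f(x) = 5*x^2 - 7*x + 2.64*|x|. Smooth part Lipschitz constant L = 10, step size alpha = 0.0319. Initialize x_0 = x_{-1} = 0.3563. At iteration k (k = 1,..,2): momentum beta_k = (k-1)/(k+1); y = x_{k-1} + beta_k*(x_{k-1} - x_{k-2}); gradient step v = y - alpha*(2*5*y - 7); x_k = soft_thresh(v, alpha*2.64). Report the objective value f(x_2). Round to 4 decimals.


FISTA on f(x) = 5*x^2 - 7*x + 2.64*|x|
L = 10, alpha = 0.0319
Iteration 1: beta = 0.0, y = 0.3563 + 0.0*(0.3563 - 0.3563) = 0.3563
  grad(y) = -3.437, v = y - alpha*grad = 0.4659
  prox(v) = soft_thresh(0.4659, 0.0842) = 0.3817
Iteration 2: beta = 0.3333, y = 0.3817 + 0.3333*(0.3817 - 0.3563) = 0.3902
  grad(y) = -3.098, v = y - alpha*grad = 0.489
  prox(v) = soft_thresh(0.489, 0.0842) = 0.4048
f(x_2) = 5*0.4048^2 - 7*0.4048 + 2.64*|0.4048| = -0.9456


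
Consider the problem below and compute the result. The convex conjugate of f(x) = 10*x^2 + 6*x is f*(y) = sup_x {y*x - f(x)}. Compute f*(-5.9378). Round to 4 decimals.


f*(y) = sup_x {y*x - a*x^2 - b*x} = sup_x {(y-b)*x - a*x^2}
FOC: (y - b) - 2a*x = 0 => x* = (y - b)/(2a)
x* = (-5.9378 - 6)/(2*10) = -0.5969
f*(-5.9378) = (y-b)^2/(4a) = (-5.9378 - 6)^2/(4*10)
= 142.5111/40 = 3.5628
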